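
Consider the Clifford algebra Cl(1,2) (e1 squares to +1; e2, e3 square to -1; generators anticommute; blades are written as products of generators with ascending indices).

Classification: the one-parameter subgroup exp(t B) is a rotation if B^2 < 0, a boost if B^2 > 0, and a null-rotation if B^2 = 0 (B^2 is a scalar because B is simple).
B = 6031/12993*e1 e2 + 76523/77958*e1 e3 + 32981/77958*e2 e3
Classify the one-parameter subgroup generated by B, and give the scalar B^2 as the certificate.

B^2 term by term: the squares give (6031/12993)^2*(e1 e2)^2 + (76523/77958)^2*(e1 e3)^2 + (32981/77958)^2*(e2 e3)^2 = 36372961/168818049*(+1) + 5855769529/6077449764*(+1) + 1087746361/6077449764*(-1) = 1 (each basis 2-blade squares to minus the product of its generators' squares); cross terms between blades sharing an index anticommute and cancel. So B^2 = 1.
Answer: boost, certificate B^2 = 1. Certificate logic: 1 is a conjugation-invariant scalar, so its sign fixes rotation versus boost versus null-rotation outright.


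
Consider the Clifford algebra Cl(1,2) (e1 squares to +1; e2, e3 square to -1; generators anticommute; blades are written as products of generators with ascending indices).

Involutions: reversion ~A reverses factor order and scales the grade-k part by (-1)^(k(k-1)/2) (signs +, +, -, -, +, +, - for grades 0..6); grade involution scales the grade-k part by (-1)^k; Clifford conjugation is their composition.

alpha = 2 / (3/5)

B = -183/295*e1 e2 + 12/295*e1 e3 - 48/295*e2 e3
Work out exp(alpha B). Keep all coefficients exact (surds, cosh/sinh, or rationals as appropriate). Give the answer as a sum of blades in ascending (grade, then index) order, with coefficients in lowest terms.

B^2 term by term: the squares give (-183/295)^2*(e1 e2)^2 + (12/295)^2*(e1 e3)^2 + (-48/295)^2*(e2 e3)^2 = 33489/87025*(+1) + 144/87025*(+1) + 2304/87025*(-1) = 9/25 (each basis 2-blade squares to minus the product of its generators' squares); cross terms between blades sharing an index anticommute and cancel. So B^2 = 9/25.
B^2 = 9/25 — since the square is positive, the closed form is hyperbolic: l = 3/5, alpha*l = 2, so exp(alpha B) = cosh(2) + (sinh(2)/(3/5))*B = cosh(2) + (5*sinh(2)/3)*B.
Answer: cosh(2) - 61*sinh(2)/59*e1 e2 + 4*sinh(2)/59*e1 e3 - 16*sinh(2)/59*e2 e3


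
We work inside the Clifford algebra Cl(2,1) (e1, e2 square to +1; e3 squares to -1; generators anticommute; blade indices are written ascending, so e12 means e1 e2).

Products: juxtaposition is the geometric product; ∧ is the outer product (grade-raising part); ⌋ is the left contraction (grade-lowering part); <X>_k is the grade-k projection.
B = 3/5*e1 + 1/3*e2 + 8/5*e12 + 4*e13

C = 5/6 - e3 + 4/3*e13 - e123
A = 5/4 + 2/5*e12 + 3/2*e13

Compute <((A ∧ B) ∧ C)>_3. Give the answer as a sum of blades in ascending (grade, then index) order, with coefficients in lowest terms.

step 1: 3/4*e1 + 5/12*e2 + 2*e12 + 5*e13 - 1/2*e123
step 2: 5/8*e1 + 25/72*e2 + 5/3*e12 + 41/12*e13 - 5/12*e23 - 107/36*e123
step 3: -107/36*e123
Answer: -107/36*e123


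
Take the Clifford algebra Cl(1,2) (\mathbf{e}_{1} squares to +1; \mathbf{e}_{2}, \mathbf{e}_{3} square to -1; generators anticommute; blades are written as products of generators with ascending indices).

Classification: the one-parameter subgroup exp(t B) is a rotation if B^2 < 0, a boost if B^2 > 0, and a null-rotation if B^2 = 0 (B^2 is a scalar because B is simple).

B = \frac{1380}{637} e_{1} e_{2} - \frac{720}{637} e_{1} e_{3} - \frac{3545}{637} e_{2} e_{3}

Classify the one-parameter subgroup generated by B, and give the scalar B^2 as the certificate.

B^2 term by term: the squares give (\frac{1380}{637})^2*(e_{1} e_{2})^2 + (-\frac{720}{637})^2*(e_{1} e_{3})^2 + (-\frac{3545}{637})^2*(e_{2} e_{3})^2 = \frac{1904400}{405769}*(+1) + \frac{518400}{405769}*(+1) + \frac{12567025}{405769}*(-1) = -25 (each basis 2-blade squares to minus the product of its generators' squares); cross terms between blades sharing an index anticommute and cancel. So B^2 = -25.
Answer: rotation, certificate B^2 = -25. Why this suffices: the scalar -25 survives any versor conjugation, so its sign alone determines the class however B is presented.


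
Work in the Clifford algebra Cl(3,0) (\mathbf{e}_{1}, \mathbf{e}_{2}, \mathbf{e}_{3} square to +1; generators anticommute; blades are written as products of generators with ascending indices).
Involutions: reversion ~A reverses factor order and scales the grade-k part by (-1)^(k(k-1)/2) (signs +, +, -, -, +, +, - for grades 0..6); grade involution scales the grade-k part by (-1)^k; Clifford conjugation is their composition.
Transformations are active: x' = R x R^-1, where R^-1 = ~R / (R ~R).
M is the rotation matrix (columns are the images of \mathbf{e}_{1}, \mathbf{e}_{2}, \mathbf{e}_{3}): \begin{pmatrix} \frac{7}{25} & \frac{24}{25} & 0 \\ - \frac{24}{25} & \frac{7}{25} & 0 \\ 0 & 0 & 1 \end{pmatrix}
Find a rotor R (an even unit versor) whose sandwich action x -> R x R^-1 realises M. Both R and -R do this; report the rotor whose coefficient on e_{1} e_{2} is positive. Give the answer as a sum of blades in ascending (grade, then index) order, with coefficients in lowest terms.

Method: write R = a + b12*e_{1} e_{2} + b13*e_{1} e_{3} + b23*e_{2} e_{3} with a^2 + b12^2 + b13^2 + b23^2 = 1 (so R^-1 = ~R). Expanding the columns R e_j ~R gives tr M = 4a^2 - 1 and, from the antisymmetric part, M21 - M12 = -4a*b12, M13 - M31 = 4a*b13, M32 - M23 = -4a*b23.
Here tr M = \frac{39}{25}, so a^2 = (1 + tr M)/4 = \frac{16}{25} and a = ±\frac{4}{5}. Taking a = \frac{4}{5}: M21 - M12 = -\frac{48}{25}, M13 - M31 = 0, M32 - M23 = 0, giving b12 = \frac{3}{5}, b13 = 0, b23 = 0, i.e. R = \frac{4}{5} + \frac{3}{5} e_{1} e_{2}.
Its e_{1} e_{2} coefficient is already positive.
Answer: \frac{4}{5} + \frac{3}{5} e_{1} e_{2}. Uniqueness: Spin(3) -> SO(3) maps R and -R to the same rotation of trace \frac{39}{25}; fixing the sign of the e_{1} e_{2} coefficient removes the ambiguity.


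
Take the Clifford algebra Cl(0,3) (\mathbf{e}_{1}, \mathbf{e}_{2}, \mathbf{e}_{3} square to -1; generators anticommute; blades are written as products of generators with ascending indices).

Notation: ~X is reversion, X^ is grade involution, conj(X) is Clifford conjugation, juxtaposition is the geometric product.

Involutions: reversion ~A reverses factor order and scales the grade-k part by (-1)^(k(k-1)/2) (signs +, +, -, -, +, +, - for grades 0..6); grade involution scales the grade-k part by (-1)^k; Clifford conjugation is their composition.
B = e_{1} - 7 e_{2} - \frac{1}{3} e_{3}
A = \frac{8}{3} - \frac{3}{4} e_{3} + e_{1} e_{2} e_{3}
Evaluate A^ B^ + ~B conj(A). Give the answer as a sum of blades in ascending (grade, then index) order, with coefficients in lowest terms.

first term: -\frac{1}{4} - \frac{8}{3} e_{1} + \frac{56}{3} e_{2} + \frac{8}{9} e_{3} + \frac{1}{3} e_{1} e_{2} - \frac{25}{4} e_{1} e_{3} - \frac{25}{4} e_{2} e_{3}
second term: \frac{1}{4} + \frac{8}{3} e_{1} - \frac{56}{3} e_{2} - \frac{8}{9} e_{3} + \frac{1}{3} e_{1} e_{2} - \frac{25}{4} e_{1} e_{3} - \frac{25}{4} e_{2} e_{3}
Answer: \frac{2}{3} e_{1} e_{2} - \frac{25}{2} e_{1} e_{3} - \frac{25}{2} e_{2} e_{3}


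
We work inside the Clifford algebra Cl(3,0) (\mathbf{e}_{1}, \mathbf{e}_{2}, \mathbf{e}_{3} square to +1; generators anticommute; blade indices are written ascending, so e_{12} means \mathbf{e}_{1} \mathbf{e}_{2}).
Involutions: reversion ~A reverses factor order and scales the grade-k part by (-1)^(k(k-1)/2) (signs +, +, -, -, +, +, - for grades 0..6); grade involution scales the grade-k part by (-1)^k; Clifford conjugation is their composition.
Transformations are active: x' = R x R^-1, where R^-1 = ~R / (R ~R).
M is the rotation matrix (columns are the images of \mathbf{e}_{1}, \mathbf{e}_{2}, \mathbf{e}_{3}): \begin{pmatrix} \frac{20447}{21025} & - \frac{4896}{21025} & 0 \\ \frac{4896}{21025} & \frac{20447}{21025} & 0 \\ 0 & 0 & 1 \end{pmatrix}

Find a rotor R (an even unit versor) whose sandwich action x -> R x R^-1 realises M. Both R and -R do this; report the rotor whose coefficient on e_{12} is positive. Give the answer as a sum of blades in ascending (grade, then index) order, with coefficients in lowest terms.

Method: write R = a + b12*e_{12} + b13*e_{13} + b23*e_{23} with a^2 + b12^2 + b13^2 + b23^2 = 1 (so R^-1 = ~R). Expanding the columns R e_j ~R gives tr M = 4a^2 - 1 and, from the antisymmetric part, M21 - M12 = -4a*b12, M13 - M31 = 4a*b13, M32 - M23 = -4a*b23.
Here tr M = \frac{61919}{21025}, so a^2 = (1 + tr M)/4 = \frac{20736}{21025} and a = ±\frac{144}{145}. Taking a = \frac{144}{145}: M21 - M12 = \frac{9792}{21025}, M13 - M31 = 0, M32 - M23 = 0, giving b12 = -\frac{17}{145}, b13 = 0, b23 = 0, i.e. R = \frac{144}{145} - \frac{17}{145} e_{12}.
Its e_{12} coefficient is negative, so report the other preimage -R.
Answer: -\frac{144}{145} + \frac{17}{145} e_{12}. Why the constraint matters: R and -R act identically through the sandwich — M has trace \frac{61919}{21025} either way — so only the sign condition on e_{12} picks one of the two preimages.


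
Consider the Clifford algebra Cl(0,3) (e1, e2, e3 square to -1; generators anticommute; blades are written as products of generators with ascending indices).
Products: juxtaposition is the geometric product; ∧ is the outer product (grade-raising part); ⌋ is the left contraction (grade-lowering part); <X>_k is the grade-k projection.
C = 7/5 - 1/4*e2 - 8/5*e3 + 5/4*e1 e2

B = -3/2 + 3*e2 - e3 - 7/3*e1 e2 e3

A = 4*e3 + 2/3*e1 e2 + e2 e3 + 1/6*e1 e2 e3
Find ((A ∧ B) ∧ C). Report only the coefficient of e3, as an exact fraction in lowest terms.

step 1: -6*e3 - e1 e2 - 27/2*e2 e3 - 11/12*e1 e2 e3
step 2: -42/5*e3 - 7/5*e1 e2 - 102/5*e2 e3 - 431/60*e1 e2 e3
Answer: -42/5


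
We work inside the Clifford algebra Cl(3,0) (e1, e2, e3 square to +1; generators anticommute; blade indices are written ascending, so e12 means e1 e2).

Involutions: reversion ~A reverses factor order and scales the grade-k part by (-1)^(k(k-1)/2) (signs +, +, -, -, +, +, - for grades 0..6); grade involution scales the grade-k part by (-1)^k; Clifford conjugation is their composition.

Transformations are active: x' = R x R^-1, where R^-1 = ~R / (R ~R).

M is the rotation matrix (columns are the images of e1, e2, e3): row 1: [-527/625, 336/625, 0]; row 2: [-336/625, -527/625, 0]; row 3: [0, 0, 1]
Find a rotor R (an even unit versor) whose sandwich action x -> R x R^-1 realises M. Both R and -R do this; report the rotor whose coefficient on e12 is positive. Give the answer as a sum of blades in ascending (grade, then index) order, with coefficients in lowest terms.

Method: write R = a + b12*e12 + b13*e13 + b23*e23 with a^2 + b12^2 + b13^2 + b23^2 = 1 (so R^-1 = ~R). Expanding the columns R e_j ~R gives tr M = 4a^2 - 1 and, from the antisymmetric part, M21 - M12 = -4a*b12, M13 - M31 = 4a*b13, M32 - M23 = -4a*b23.
Here tr M = -429/625, so a^2 = (1 + tr M)/4 = 49/625 and a = ±7/25. Taking a = 7/25: M21 - M12 = -672/625, M13 - M31 = 0, M32 - M23 = 0, giving b12 = 24/25, b13 = 0, b23 = 0, i.e. R = 7/25 + 24/25*e12.
Its e12 coefficient is already positive.
Answer: 7/25 + 24/25*e12. Recall the cover is two-to-one: with M of trace -429/625, both preimages act alike, and the stated e12 sign chooses the sheet.


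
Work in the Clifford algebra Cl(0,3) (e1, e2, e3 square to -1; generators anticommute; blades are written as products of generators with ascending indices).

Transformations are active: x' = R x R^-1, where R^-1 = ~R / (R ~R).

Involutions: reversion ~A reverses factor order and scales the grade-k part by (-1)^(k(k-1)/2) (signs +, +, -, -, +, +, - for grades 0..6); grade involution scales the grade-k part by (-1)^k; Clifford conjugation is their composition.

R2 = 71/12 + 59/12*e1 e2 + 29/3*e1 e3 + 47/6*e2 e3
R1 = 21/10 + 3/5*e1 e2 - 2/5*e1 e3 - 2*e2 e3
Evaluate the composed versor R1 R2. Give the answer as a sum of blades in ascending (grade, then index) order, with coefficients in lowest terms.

Distribute over the terms of R1 (each basis-blade product reordered to ascending indices, repeated generators contracted through their squares):
(21/10) R2 = 497/40 + 413/40*e1 e2 + 203/10*e1 e3 + 329/20*e2 e3
(3/5*e1 e2) R2 = -59/20 + 71/20*e1 e2 - 47/10*e1 e3 + 29/5*e2 e3
(-2/5*e1 e3) R2 = 58/15 - 47/15*e1 e2 - 71/30*e1 e3 + 59/30*e2 e3
(-2*e2 e3) R2 = 47/3 + 58/3*e1 e2 - 59/6*e1 e3 - 71/6*e2 e3
Summing the partial products and collecting blades:
Answer: 3481/120 + 1203/40*e1 e2 + 17/5*e1 e3 + 743/60*e2 e3


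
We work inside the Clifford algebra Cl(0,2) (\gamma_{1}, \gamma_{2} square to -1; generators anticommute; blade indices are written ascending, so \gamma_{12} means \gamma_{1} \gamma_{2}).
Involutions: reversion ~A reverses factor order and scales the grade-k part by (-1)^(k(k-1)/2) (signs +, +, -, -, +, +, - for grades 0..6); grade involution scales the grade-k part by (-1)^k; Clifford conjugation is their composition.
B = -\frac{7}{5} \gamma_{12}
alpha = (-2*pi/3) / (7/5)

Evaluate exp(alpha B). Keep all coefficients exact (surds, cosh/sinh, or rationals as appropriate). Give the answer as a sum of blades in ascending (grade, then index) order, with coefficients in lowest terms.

B^2 = (-\frac{7}{5})^2*(\gamma_{12})^2 = \frac{49}{25}*(-1) = -\frac{49}{25} (a basis 2-blade squares to minus the product of its generators' squares).
B^2 = -\frac{49}{25} — circular case — the even/odd split gives cos and sin: l = \frac{7}{5}, alpha*l = - \frac{2 \pi}{3}, so exp(alpha B) = cos(- \frac{2 \pi}{3}) + (sin(- \frac{2 \pi}{3})/(\frac{7}{5}))*B = - \frac{1}{2} + (- \frac{5 \sqrt{3}}{14})*B.
Answer: - \frac{1}{2} + \frac{\sqrt{3}}{2} \gamma_{12}


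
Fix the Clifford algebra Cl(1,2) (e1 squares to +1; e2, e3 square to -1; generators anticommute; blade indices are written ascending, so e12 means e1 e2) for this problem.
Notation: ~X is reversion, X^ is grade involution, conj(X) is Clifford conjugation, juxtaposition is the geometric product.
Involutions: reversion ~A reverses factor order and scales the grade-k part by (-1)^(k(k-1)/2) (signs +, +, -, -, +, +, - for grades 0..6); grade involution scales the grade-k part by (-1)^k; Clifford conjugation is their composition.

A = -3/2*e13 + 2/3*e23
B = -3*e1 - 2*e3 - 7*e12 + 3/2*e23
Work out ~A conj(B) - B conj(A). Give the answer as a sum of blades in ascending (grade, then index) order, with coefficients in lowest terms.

first term: -1 - 3*e1 + 4/3*e2 - 9/2*e3 - 9/4*e12 - 14/3*e13 + 21/2*e23 - 2*e123
second term: 1 - 3*e1 + 4/3*e2 - 9/2*e3 - 9/4*e12 - 14/3*e13 + 21/2*e23 + 2*e123
Answer: -2 - 4*e123


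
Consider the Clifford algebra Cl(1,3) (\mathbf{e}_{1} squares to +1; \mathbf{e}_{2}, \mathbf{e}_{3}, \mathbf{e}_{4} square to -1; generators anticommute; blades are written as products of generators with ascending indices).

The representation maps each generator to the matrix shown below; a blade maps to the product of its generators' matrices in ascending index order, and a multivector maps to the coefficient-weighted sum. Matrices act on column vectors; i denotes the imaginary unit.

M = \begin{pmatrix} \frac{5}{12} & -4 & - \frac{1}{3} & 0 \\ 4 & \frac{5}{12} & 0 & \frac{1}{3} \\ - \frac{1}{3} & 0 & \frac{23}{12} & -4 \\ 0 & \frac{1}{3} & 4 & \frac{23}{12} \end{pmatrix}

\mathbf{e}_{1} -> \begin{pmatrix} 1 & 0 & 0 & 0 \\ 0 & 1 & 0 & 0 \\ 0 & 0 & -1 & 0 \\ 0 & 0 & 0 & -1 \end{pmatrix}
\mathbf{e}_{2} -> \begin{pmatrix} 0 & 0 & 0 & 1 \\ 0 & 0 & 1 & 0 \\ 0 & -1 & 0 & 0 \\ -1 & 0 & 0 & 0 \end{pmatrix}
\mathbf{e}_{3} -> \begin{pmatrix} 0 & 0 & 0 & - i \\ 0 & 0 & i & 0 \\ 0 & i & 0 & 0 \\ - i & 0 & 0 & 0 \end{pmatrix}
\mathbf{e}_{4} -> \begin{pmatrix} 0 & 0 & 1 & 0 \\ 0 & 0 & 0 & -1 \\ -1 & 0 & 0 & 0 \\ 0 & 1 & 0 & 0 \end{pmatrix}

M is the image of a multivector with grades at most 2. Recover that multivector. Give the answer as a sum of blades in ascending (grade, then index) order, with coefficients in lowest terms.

Method: the blade images are trace-orthogonal — tr(rho(e_A) rho(e_B)^-1) = 4 if A = B and 0 otherwise — and rho(e_A)^-1 = (e_A)^2 * rho(e_A) with (e_A)^2 = +1 or -1, so the coefficient of e_A in the preimage is (e_A)^2 * tr(M rho(e_A))/4.
Nonzero projections over blades of grade <= 2: 1: (1)^2 = +1, tr(M 1) = \frac{14}{3}, coefficient \frac{7}{6}; e_{1}: (e_{1})^2 = +1, tr(M rho(e_{1})) = -3, coefficient -\frac{3}{4}; e_{1} e_{4}: (e_{1} e_{4})^2 = +1, tr(M rho(e_{1} e_{4})) = - \frac{4}{3}, coefficient -\frac{1}{3}; e_{2} e_{4}: (e_{2} e_{4})^2 = -1, tr(M rho(e_{2} e_{4})) = 16, coefficient -4. Every other blade of grade <= 2 projects to 0.
Answer: \frac{7}{6} - \frac{3}{4} e_{1} - \frac{1}{3} e_{1} e_{4} - 4 e_{2} e_{4}


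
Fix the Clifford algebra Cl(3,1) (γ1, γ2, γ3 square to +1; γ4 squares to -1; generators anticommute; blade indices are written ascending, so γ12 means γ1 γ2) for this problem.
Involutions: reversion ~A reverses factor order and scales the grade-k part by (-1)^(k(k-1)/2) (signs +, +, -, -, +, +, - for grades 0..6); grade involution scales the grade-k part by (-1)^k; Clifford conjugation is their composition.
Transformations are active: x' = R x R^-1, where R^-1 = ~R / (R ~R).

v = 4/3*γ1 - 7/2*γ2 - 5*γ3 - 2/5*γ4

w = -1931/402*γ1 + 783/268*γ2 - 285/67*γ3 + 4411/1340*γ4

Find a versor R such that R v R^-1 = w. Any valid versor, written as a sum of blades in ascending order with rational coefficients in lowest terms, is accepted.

Sketch: the shared square 34981/900 makes R = v + w = -465/134*γ1 - 155/268*γ2 - 620/67*γ3 + 775/268*γ4 the natural versor; its sandwich fixes that direction, negates (v - w)/2, and sends v to w.
Answer: -465/134*γ1 - 155/268*γ2 - 620/67*γ3 + 775/268*γ4


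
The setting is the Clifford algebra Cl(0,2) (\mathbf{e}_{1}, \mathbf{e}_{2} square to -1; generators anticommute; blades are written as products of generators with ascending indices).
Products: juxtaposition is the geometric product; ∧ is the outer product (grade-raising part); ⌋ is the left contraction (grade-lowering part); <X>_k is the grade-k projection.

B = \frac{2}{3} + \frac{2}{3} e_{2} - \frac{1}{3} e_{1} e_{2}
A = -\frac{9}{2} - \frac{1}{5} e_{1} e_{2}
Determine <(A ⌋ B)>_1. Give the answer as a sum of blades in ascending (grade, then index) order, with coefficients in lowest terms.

step 1: -\frac{46}{15} - 3 e_{2} + \frac{3}{2} e_{1} e_{2}
step 2: -3 e_{2}
Answer: -3 e_{2}


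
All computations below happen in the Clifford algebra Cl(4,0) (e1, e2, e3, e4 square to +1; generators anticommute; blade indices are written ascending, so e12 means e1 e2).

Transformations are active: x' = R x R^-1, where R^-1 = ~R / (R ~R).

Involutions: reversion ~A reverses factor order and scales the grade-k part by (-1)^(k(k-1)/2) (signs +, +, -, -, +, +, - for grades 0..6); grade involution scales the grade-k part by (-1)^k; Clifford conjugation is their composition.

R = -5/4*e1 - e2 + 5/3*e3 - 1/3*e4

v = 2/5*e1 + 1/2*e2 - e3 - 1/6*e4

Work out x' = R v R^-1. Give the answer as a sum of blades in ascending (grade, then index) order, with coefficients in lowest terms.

~R = -5/4*e1 - e2 + 5/3*e3 - 1/3*e4, and R ~R = 785/144, so R^-1 = ~R / (785/144).
R v = -47/18 - 9/40*e12 + 7/12*e13 + 41/120*e14 + 1/6*e23 + 1/3*e24 - 11/18*e34
Answer: 626/785*e1 + 719/1570*e2 - 281/471*e3 + 763/1570*e4


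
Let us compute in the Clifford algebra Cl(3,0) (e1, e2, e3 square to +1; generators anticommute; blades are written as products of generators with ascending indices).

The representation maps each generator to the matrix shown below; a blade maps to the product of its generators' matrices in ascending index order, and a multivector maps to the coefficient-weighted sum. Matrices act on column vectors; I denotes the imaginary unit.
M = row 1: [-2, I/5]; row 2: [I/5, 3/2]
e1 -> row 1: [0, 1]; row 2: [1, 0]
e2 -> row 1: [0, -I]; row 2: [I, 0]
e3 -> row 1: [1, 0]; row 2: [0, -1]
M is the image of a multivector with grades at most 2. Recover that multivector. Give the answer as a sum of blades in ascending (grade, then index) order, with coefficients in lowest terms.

Method: 1, rho(e1), rho(e2), rho(e3) form a trace-orthogonal basis of the 2x2 complex matrices (tr(X Y) = 2 if X = Y, else 0), so M = m0*1 + m1*rho(e1) + m2*rho(e2) + m3*rho(e3) with m0 = tr(M)/2 = -1/4, m1 = tr(M rho(e1))/2 = I/5, m2 = tr(M rho(e2))/2 = 0, m3 = tr(M rho(e3))/2 = -7/4.
Multiplying table entries, the bivector images are rho(e1 e2) = I*rho(e3), rho(e1 e3) = -I*rho(e2), rho(e2 e3) = I*rho(e1); with real blade coefficients the real parts of m0..m3 are the coefficients of 1, e1, e2, e3 and the imaginary parts give the bivectors (e2 e3: Im m1, e1 e3: -Im m2, e1 e2: Im m3).
Answer: -1/4 - 7/4*e3 + 1/5*e2 e3


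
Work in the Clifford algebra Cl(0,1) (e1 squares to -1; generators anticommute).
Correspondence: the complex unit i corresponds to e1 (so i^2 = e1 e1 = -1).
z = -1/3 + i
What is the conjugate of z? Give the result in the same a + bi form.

In blades: z = -1/3 + e1.
Conjugation here is Clifford conjugation: the scalar is fixed and the grade-1 and grade-2 blades all flip sign, giving -1/3 - e1; translating back:
Answer: -1/3 - i


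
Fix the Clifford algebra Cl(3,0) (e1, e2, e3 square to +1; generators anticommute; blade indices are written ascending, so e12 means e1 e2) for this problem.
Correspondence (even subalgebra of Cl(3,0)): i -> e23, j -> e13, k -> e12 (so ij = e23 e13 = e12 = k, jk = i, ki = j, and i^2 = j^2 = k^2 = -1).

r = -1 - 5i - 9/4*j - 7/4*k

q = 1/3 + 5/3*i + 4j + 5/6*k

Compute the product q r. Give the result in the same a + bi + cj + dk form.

In blades: q = 1/3 + 5/6*e12 + 4*e13 + 5/3*e23, r = -1 - 7/4*e12 - 9/4*e13 - 5*e23.
Distribute q over r term by term (generator squares from the signature, products reordered to ascending indices): (1/3)*r = -1/3 - 7/12*e12 - 3/4*e13 - 5/3*e23; (5/6*e12)*r = 35/24 - 5/6*e12 - 25/6*e13 + 15/8*e23; (4*e13)*r = 9 + 20*e12 - 4*e13 - 7*e23; (5/3*e23)*r = 25/3 - 15/4*e12 + 35/12*e13 - 5/3*e23.
Sum: 443/24 + 89/6*e12 - 6*e13 - 203/24*e23; translating back through the correspondence:
Answer: 443/24 - 203/24*i - 6j + 89/6*k


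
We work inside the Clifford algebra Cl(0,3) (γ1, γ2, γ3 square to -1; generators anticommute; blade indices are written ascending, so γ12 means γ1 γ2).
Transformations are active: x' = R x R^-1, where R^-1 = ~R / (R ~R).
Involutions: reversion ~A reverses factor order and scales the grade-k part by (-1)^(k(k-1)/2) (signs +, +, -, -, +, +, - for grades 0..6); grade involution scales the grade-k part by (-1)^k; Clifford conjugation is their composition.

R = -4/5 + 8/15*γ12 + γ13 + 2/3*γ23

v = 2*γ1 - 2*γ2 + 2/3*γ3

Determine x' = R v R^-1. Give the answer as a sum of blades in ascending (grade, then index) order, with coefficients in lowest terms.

~R = -4/5 - 8/15*γ12 - γ13 - 2/3*γ23, and R ~R = 533/225, so R^-1 = ~R / (533/225).
R v = -6/5*γ1 + 20/9*γ2 + 2/15*γ3 + 166/45*γ123
Answer: 1418/1599*γ1 - 34/13*γ2 + 482/533*γ3


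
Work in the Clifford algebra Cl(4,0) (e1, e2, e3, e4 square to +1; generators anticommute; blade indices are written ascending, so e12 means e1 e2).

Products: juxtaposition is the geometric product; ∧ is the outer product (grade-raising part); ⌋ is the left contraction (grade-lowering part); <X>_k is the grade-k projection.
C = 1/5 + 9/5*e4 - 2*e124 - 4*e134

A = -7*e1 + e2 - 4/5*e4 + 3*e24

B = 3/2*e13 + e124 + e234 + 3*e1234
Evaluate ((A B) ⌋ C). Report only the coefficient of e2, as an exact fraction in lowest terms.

step 1: -3*e1 - 15/2*e3 - 4/5*e12 + 9*e13 - e14 - 4/5*e23 - 7*e24 + e34 + 9/10*e123 - 21/5*e134 - 21*e234 - 23/2*e1234
step 2: -84/5 - 10*e1 + 2*e2 + 4*e3 + 172/5*e4 - 30*e14 + 6*e24 + 12*e34
Answer: 2


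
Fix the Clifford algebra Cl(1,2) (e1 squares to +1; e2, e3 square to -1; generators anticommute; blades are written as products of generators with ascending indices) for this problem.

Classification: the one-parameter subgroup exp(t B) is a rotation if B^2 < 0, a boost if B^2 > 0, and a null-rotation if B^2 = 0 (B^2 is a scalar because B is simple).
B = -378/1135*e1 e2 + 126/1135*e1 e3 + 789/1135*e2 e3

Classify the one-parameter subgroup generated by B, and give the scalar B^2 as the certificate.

B^2 term by term: the squares give (-378/1135)^2*(e1 e2)^2 + (126/1135)^2*(e1 e3)^2 + (789/1135)^2*(e2 e3)^2 = 142884/1288225*(+1) + 15876/1288225*(+1) + 622521/1288225*(-1) = -9/25 (each basis 2-blade squares to minus the product of its generators' squares); cross terms between blades sharing an index anticommute and cancel. So B^2 = -9/25.
Answer: rotation, certificate B^2 = -9/25. Check the certificate: B^2 = -9/25, and that sign is decisive whatever form B takes.


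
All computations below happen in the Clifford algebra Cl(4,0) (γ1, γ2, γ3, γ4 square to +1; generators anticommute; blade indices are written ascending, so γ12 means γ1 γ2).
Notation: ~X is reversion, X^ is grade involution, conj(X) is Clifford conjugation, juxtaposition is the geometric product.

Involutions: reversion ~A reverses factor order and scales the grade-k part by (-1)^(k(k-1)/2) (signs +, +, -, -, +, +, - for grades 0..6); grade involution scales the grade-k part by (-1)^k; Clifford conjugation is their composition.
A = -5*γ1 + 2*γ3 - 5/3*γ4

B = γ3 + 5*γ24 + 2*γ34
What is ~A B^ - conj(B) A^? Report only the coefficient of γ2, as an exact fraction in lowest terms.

first term: -2 + 25/3*γ2 + 10/3*γ3 + 4*γ4 + 5*γ13 - 5/3*γ34 - 25*γ124 - 10*γ134 - 10*γ234
second term: 2 - 25/3*γ2 - 10/3*γ3 - 4*γ4 + 5*γ13 - 5/3*γ34 - 25*γ124 - 10*γ134 - 10*γ234
Answer: 50/3


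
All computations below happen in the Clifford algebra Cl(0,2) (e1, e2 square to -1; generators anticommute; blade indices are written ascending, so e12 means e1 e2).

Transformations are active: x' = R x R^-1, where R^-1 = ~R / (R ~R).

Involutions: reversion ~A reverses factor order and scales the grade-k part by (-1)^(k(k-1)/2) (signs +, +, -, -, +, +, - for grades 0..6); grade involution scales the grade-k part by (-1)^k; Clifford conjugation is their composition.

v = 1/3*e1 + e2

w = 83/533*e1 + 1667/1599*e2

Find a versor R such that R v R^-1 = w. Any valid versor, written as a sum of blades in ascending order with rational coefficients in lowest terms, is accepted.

Construction: equal norms (both -10/9) license R = v + w = 782/1599*e1 + 3266/1599*e2 — nothing changes along that direction, while (v - w)/2 changes sign, so v maps onto w.
Answer: 782/1599*e1 + 3266/1599*e2


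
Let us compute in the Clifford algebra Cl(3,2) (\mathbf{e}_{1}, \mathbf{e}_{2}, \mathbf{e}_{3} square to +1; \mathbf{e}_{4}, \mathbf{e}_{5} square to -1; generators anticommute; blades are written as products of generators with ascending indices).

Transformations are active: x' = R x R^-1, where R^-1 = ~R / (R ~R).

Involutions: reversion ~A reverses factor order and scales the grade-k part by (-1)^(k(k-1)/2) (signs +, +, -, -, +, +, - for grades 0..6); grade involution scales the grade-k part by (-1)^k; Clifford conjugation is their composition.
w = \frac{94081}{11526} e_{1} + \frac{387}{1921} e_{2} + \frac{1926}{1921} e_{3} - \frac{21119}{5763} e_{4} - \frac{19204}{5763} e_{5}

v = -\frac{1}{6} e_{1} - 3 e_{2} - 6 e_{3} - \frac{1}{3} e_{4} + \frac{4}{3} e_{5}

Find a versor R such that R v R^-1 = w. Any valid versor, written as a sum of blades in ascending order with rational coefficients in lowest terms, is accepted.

R = v + w = \frac{15360}{1921} e_{1} - \frac{5376}{1921} e_{2} - \frac{9600}{1921} e_{3} - \frac{7680}{1921} e_{4} - \frac{3840}{1921} e_{5} works: the equal norms (\frac{1553}{36}) guarantee its sandwich swaps v into w.
Answer: \frac{15360}{1921} e_{1} - \frac{5376}{1921} e_{2} - \frac{9600}{1921} e_{3} - \frac{7680}{1921} e_{4} - \frac{3840}{1921} e_{5}


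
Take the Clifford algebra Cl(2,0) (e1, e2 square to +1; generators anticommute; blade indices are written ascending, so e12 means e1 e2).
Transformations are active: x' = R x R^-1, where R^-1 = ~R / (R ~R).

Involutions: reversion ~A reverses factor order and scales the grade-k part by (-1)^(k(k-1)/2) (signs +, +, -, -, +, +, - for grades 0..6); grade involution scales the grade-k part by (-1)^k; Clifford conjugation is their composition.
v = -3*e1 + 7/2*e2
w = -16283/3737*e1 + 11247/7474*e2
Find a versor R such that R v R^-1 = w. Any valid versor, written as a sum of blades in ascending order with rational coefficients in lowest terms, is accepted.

The midline construction: v and w both square to 85/4, so reflecting in their sum -27494/3737*e1 + 18703/3737*e2 exchanges them.
Answer: -27494/3737*e1 + 18703/3737*e2


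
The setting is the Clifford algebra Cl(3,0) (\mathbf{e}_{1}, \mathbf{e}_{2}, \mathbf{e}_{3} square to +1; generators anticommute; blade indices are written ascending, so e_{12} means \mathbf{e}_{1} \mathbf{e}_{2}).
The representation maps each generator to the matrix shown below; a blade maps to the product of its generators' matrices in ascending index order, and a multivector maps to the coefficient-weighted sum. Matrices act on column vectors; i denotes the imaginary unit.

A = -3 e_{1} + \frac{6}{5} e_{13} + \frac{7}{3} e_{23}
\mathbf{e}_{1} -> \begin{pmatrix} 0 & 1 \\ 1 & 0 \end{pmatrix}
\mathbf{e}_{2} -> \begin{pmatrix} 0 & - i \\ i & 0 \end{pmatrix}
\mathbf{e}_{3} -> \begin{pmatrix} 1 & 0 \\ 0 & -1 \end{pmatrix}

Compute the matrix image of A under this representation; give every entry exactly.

Bivector images (products of the table entries): rho(e_{13}) = rho(\mathbf{e}_{1})rho(\mathbf{e}_{3}) = \begin{pmatrix} 0 & -1 \\ 1 & 0 \end{pmatrix}; rho(e_{23}) = rho(\mathbf{e}_{2})rho(\mathbf{e}_{3}) = \begin{pmatrix} 0 & i \\ i & 0 \end{pmatrix}.
M = (-3)*rho(e_{1}) + (\frac{6}{5})*rho(e_{13}) + (\frac{7}{3})*rho(e_{23}), summed entrywise:
Answer: \begin{pmatrix} 0 & - \frac{21}{5} + \frac{7 i}{3} \\ - \frac{9}{5} + \frac{7 i}{3} & 0 \end{pmatrix}


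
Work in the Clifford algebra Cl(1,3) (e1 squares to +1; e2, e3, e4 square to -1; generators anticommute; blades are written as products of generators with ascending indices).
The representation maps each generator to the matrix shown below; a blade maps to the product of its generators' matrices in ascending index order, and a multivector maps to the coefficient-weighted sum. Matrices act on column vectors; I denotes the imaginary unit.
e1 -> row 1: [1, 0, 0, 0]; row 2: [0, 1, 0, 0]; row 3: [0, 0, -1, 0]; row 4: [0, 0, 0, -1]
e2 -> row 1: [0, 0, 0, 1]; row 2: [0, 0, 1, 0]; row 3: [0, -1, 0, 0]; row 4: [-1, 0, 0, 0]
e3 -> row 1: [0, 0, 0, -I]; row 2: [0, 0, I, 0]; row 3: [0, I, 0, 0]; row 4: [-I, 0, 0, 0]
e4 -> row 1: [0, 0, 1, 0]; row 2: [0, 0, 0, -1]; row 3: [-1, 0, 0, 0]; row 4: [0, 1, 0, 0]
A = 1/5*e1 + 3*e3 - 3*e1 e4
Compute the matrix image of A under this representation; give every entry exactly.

Bivector images (products of the table entries): rho(e1 e4) = rho(e1)rho(e4) = row 1: [0, 0, 1, 0]; row 2: [0, 0, 0, -1]; row 3: [1, 0, 0, 0]; row 4: [0, -1, 0, 0].
M = (1/5)*rho(e1) + (3)*rho(e3) + (-3)*rho(e1 e4), summed entrywise:
Answer: row 1: [1/5, 0, -3, -3*I]; row 2: [0, 1/5, 3*I, 3]; row 3: [-3, 3*I, -1/5, 0]; row 4: [-3*I, 3, 0, -1/5]


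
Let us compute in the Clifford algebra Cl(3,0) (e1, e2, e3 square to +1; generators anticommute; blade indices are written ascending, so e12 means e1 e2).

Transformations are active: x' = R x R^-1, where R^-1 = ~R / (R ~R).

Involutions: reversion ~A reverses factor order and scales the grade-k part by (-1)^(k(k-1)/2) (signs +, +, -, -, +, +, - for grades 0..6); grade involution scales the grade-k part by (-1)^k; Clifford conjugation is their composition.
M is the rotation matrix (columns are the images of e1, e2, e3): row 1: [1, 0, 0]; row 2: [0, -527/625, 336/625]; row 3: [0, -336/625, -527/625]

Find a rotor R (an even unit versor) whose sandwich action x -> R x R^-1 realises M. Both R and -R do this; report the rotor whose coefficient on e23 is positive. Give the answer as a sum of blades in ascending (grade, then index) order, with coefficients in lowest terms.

Method: write R = a + b12*e12 + b13*e13 + b23*e23 with a^2 + b12^2 + b13^2 + b23^2 = 1 (so R^-1 = ~R). Expanding the columns R e_j ~R gives tr M = 4a^2 - 1 and, from the antisymmetric part, M21 - M12 = -4a*b12, M13 - M31 = 4a*b13, M32 - M23 = -4a*b23.
Here tr M = -429/625, so a^2 = (1 + tr M)/4 = 49/625 and a = ±7/25. Taking a = 7/25: M21 - M12 = 0, M13 - M31 = 0, M32 - M23 = -672/625, giving b12 = 0, b13 = 0, b23 = 24/25, i.e. R = 7/25 + 24/25*e23.
Its e23 coefficient is already positive.
Answer: 7/25 + 24/25*e23. Uniqueness: Spin(3) -> SO(3) maps R and -R to the same rotation of trace -429/625; fixing the sign of the e23 coefficient removes the ambiguity.


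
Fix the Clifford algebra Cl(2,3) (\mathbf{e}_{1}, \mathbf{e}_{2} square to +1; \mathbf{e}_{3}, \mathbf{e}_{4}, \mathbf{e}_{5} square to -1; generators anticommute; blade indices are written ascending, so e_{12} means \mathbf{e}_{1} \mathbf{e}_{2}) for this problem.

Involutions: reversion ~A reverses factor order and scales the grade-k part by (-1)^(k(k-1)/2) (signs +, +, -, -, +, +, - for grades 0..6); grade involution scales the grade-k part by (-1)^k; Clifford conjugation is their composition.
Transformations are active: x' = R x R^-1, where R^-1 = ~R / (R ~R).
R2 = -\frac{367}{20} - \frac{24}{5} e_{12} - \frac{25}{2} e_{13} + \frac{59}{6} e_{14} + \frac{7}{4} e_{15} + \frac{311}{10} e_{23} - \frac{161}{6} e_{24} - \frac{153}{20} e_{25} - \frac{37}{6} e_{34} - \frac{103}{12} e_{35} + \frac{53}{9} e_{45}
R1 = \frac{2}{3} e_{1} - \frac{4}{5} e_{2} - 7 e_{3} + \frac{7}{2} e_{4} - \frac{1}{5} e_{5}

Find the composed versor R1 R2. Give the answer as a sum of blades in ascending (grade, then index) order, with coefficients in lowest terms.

Distribute over the terms of R1 (each basis-blade product reordered to ascending indices, repeated generators contracted through their squares):
(\frac{2}{3} e_{1}) R2 = -\frac{367}{30} e_{1} - \frac{16}{5} e_{2} - \frac{25}{3} e_{3} + \frac{59}{9} e_{4} + \frac{7}{6} e_{5} + \frac{311}{15} e_{123} - \frac{161}{9} e_{124} - \frac{51}{10} e_{125} - \frac{37}{9} e_{134} - \frac{103}{18} e_{135} + \frac{106}{27} e_{145}
(-\frac{4}{5} e_{2}) R2 = -\frac{96}{25} e_{1} + \frac{367}{25} e_{2} - \frac{622}{25} e_{3} + \frac{322}{15} e_{4} + \frac{153}{25} e_{5} - 10 e_{123} + \frac{118}{15} e_{124} + \frac{7}{5} e_{125} + \frac{74}{15} e_{234} + \frac{103}{15} e_{235} - \frac{212}{45} e_{245}
(-7 e_{3}) R2 = \frac{175}{2} e_{1} - \frac{2177}{10} e_{2} + \frac{2569}{20} e_{3} - \frac{259}{6} e_{4} - \frac{721}{12} e_{5} + \frac{168}{5} e_{123} + \frac{413}{6} e_{134} + \frac{49}{4} e_{135} - \frac{1127}{6} e_{234} - \frac{1071}{20} e_{235} - \frac{371}{9} e_{345}
(\frac{7}{2} e_{4}) R2 = \frac{413}{12} e_{1} - \frac{1127}{12} e_{2} - \frac{259}{12} e_{3} - \frac{2569}{40} e_{4} - \frac{371}{18} e_{5} - \frac{84}{5} e_{124} - \frac{175}{4} e_{134} - \frac{49}{8} e_{145} + \frac{2177}{20} e_{234} + \frac{1071}{40} e_{245} + \frac{721}{24} e_{345}
(-\frac{1}{5} e_{5}) R2 = -\frac{7}{20} e_{1} + \frac{153}{100} e_{2} + \frac{103}{60} e_{3} - \frac{53}{45} e_{4} + \frac{367}{100} e_{5} + \frac{24}{25} e_{125} + \frac{5}{2} e_{135} - \frac{59}{30} e_{145} - \frac{311}{50} e_{235} + \frac{161}{30} e_{245} + \frac{37}{30} e_{345}
Summing the partial products and collecting blades:
Answer: \frac{7912}{75} e_{1} - \frac{44791}{150} e_{2} + \frac{7537}{100} e_{3} - \frac{28997}{360} e_{4} - \frac{15691}{225} e_{5} + \frac{133}{3} e_{123} - \frac{1207}{45} e_{124} - \frac{137}{50} e_{125} + \frac{755}{36} e_{134} + \frac{325}{36} e_{135} - \frac{4499}{1080} e_{145} - \frac{1481}{20} e_{234} - \frac{15871}{300} e_{235} + \frac{1975}{72} e_{245} - \frac{3581}{360} e_{345}


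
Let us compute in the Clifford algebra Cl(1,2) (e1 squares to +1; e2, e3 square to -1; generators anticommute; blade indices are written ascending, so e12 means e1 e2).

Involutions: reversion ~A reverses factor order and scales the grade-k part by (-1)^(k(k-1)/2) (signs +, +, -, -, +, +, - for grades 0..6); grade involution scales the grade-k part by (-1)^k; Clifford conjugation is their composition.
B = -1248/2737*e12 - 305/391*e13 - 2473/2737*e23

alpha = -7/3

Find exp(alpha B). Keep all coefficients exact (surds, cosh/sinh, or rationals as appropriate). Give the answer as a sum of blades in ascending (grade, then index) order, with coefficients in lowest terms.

B^2 term by term: the squares give (-1248/2737)^2*(e12)^2 + (-305/391)^2*(e13)^2 + (-2473/2737)^2*(e23)^2 = 1557504/7491169*(+1) + 93025/152881*(+1) + 6115729/7491169*(-1) = 0 (each basis 2-blade squares to minus the product of its generators' squares); cross terms between blades sharing an index anticommute and cancel. So B^2 = 0.
B^2 = 0, and the exponential is exactly linear here: exp(alpha B) = 1 + alpha B (parabolic case).
Answer: 1 + 416/391*e12 + 2135/1173*e13 + 2473/1173*e23


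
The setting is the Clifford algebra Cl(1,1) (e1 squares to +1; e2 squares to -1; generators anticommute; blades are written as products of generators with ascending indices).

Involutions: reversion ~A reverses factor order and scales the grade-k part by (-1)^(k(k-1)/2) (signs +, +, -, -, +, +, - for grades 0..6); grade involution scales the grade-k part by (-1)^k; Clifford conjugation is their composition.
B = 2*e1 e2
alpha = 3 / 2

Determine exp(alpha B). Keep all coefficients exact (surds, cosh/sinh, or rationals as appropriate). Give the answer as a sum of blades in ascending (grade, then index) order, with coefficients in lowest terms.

B^2 = (2)^2*(e1 e2)^2 = 4*(+1) = 4 (a basis 2-blade squares to minus the product of its generators' squares).
B^2 = 4 — the series telescopes hyperbolically here: l = 2, alpha*l = 3, so exp(alpha B) = cosh(3) + (sinh(3)/2)*B = cosh(3) + (sinh(3)/2)*B.
Answer: cosh(3) + sinh(3)*e1 e2


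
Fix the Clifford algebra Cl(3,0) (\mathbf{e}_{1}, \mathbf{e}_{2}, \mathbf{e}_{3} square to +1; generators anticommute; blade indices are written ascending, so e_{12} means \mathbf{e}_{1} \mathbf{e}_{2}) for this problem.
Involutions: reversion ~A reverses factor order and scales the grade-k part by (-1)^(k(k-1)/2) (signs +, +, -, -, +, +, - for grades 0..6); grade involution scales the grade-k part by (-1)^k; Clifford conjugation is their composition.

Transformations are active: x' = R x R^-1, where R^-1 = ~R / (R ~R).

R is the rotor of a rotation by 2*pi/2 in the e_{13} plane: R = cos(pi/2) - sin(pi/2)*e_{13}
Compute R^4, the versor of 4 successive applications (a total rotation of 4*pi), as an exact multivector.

Because a rotor carries half the rotation angle, composing 4 copies of this e_{13}-plane rotor multiplies the phase: 4*(pi/2) = 2 \pi, hence R^4 = cos(2 \pi) - sin(2 \pi)*e_{13}.
cos(2 \pi) = 1 and sin(2 \pi) = 0, so R^4 = 1. The total rotation 4*pi is 2 full turns, so every vector returns to itself, yet the rotor is +1, back on the identity sheet (an even number of 2*pi turns).
Answer: 1


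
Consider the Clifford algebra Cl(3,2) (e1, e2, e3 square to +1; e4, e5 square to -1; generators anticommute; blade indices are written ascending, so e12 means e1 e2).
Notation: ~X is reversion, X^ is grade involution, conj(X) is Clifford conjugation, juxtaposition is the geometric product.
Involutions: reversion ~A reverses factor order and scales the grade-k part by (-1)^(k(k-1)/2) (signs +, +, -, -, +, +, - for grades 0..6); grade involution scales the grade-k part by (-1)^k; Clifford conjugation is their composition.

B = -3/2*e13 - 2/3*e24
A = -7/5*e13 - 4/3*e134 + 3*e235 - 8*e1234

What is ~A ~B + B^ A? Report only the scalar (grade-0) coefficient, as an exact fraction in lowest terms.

first term: -21/10 - 2*e4 + 16/3*e13 - 12*e24 - 8/9*e123 - 9/2*e125 + 2*e345 - 14/15*e1234
second term: -21/10 - 2*e4 - 16/3*e13 + 12*e24 + 8/9*e123 + 9/2*e125 - 2*e345 - 14/15*e1234
Answer: -21/5


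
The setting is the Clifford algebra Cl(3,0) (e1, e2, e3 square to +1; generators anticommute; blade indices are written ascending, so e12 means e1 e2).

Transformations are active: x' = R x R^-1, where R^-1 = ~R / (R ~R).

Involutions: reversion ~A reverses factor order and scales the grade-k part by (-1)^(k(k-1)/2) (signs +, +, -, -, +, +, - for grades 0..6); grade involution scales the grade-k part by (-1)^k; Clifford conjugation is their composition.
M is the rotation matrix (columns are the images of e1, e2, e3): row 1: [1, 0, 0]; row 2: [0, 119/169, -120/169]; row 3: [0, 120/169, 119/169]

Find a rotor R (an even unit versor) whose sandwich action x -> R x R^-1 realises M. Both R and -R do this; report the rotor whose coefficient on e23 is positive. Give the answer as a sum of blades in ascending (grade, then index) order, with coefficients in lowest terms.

Method: write R = a + b12*e12 + b13*e13 + b23*e23 with a^2 + b12^2 + b13^2 + b23^2 = 1 (so R^-1 = ~R). Expanding the columns R e_j ~R gives tr M = 4a^2 - 1 and, from the antisymmetric part, M21 - M12 = -4a*b12, M13 - M31 = 4a*b13, M32 - M23 = -4a*b23.
Here tr M = 407/169, so a^2 = (1 + tr M)/4 = 144/169 and a = ±12/13. Taking a = 12/13: M21 - M12 = 0, M13 - M31 = 0, M32 - M23 = 240/169, giving b12 = 0, b13 = 0, b23 = -5/13, i.e. R = 12/13 - 5/13*e23.
Its e23 coefficient is negative, so report the other preimage -R.
Answer: -12/13 + 5/13*e23. Key observation: the double cover Spin(3) -> SO(3) sends R and -R to the same matrix (trace 407/169 here), so the stated sign of the e23 coefficient is what selects one sheet.
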